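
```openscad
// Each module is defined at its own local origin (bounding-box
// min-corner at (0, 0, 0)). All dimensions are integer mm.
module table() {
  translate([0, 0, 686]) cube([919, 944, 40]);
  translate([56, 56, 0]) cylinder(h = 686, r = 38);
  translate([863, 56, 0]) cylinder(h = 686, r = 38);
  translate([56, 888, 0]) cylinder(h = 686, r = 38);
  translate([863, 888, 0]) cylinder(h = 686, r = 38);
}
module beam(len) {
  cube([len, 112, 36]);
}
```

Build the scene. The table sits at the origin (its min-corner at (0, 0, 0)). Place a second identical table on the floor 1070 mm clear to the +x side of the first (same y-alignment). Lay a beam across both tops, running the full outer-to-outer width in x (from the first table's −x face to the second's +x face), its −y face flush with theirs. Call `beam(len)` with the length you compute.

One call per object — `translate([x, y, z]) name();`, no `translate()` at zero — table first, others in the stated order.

table();
translate([1989, 0, 0]) table();
translate([0, 0, 726]) beam(2908);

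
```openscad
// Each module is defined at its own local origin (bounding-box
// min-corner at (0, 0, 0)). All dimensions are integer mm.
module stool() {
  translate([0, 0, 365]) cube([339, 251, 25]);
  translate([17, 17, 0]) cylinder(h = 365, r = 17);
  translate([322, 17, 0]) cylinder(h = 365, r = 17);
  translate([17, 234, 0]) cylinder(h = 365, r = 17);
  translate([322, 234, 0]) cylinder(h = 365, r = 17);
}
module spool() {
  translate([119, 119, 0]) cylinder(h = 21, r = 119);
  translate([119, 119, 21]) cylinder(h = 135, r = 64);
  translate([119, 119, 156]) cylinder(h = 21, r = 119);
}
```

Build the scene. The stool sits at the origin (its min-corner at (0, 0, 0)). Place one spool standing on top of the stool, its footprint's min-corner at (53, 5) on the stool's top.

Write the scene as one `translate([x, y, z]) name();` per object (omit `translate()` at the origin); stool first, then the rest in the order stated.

stool();
translate([53, 5, 390]) spool();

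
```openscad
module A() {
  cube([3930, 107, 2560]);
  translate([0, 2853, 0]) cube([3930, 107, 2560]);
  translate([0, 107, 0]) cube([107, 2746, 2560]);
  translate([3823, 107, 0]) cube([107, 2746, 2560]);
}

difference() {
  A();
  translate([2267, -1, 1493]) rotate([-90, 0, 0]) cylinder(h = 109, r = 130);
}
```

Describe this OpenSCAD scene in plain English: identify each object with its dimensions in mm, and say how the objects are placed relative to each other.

A is a box-shaped house frame (walls only): outside footprint 3930×2960 mm, wall height 2560 mm, wall thickness 107 mm. The two y-facing walls run the full x-width; the two x-facing walls fit between the inner faces of the y-facing walls.

The house frame has a circular hole of radius 130 mm through its front wall, centred at (x = 2267, z = 1493).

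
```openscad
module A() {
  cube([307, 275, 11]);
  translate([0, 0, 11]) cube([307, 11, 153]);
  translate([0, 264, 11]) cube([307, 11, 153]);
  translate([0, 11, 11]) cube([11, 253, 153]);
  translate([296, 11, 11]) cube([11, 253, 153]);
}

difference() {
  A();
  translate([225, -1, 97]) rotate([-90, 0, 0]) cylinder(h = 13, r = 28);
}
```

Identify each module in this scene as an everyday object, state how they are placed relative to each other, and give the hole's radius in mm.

The subtracted cylinder has r = 28 mm.

A is an open box. The open box has a circular hole through its front wall. The hole's radius is 28 mm.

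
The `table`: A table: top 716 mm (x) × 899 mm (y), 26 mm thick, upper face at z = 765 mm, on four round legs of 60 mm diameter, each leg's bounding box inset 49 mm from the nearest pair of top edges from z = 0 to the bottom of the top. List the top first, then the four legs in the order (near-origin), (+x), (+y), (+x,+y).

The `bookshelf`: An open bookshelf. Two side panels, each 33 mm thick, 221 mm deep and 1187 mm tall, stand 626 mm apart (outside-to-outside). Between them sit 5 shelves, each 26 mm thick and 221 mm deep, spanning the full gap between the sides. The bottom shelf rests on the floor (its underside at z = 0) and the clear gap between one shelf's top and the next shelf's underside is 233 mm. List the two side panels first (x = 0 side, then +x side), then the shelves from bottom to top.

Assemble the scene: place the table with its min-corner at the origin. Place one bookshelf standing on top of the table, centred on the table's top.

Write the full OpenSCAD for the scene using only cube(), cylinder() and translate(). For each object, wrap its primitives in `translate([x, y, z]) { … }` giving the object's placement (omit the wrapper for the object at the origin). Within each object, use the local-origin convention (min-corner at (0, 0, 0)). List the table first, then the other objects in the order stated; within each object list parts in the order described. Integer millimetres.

translate([0, 0, 739]) cube([716, 899, 26]);
translate([79, 79, 0]) cylinder(h = 739, r = 30);
translate([637, 79, 0]) cylinder(h = 739, r = 30);
translate([79, 820, 0]) cylinder(h = 739, r = 30);
translate([637, 820, 0]) cylinder(h = 739, r = 30);
translate([45, 339, 765]) {
  cube([33, 221, 1187]);
  translate([593, 0, 0]) cube([33, 221, 1187]);
  translate([33, 0, 0]) cube([560, 221, 26]);
  translate([33, 0, 259]) cube([560, 221, 26]);
  translate([33, 0, 518]) cube([560, 221, 26]);
  translate([33, 0, 777]) cube([560, 221, 26]);
  translate([33, 0, 1036]) cube([560, 221, 26]);
}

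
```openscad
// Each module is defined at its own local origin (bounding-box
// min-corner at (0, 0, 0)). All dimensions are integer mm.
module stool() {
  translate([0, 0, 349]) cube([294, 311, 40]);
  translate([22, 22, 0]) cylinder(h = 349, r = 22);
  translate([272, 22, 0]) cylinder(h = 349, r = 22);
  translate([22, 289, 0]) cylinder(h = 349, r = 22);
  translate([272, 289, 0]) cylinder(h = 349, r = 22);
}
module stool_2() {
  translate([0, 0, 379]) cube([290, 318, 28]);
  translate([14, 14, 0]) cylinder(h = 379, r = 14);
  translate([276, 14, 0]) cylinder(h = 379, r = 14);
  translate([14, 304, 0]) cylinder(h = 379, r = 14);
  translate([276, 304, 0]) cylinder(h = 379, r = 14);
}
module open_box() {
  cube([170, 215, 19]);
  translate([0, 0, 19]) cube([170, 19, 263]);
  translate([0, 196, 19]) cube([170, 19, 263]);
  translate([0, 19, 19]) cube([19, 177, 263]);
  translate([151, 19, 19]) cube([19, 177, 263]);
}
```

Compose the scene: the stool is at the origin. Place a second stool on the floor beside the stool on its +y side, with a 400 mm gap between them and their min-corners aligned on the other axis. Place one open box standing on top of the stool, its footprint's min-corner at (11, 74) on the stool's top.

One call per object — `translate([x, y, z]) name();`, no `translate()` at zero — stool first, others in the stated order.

stool();
translate([0, 711, 0]) stool_2();
translate([11, 74, 389]) open_box();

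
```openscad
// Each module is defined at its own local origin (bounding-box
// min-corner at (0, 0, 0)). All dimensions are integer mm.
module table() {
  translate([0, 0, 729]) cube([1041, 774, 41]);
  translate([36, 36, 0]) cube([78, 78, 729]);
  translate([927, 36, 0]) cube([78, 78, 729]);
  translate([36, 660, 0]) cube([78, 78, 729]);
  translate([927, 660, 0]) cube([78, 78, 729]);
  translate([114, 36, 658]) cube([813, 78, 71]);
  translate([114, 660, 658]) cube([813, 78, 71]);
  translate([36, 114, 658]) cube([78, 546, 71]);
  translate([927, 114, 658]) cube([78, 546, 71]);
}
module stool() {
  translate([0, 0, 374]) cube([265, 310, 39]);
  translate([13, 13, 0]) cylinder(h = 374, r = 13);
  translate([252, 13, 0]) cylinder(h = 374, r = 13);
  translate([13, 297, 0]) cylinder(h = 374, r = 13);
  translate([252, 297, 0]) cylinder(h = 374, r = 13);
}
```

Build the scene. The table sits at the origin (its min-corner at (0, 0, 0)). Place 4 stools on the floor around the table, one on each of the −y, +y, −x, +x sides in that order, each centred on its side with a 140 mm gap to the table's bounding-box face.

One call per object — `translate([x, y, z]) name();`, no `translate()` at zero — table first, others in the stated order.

table();
translate([388, -450, 0]) stool();
translate([388, 914, 0]) stool();
translate([-405, 232, 0]) stool();
translate([1181, 232, 0]) stool();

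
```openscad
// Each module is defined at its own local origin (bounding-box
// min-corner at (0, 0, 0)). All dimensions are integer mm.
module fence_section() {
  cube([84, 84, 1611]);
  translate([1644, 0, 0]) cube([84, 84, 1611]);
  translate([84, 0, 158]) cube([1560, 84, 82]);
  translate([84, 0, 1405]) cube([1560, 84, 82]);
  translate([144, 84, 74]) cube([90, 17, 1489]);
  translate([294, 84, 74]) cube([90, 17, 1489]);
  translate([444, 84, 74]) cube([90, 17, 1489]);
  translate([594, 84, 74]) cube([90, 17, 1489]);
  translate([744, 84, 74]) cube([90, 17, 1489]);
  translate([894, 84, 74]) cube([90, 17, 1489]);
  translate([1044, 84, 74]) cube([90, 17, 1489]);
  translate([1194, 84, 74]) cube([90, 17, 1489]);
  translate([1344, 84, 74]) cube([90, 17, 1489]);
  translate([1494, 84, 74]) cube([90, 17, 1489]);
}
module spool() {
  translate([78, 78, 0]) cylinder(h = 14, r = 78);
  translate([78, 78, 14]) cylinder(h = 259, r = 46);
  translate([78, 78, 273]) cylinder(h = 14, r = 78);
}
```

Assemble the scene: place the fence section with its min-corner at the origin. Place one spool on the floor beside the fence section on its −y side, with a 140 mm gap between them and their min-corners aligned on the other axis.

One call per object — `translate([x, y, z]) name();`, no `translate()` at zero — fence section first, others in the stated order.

fence_section();
translate([0, -296, 0]) spool();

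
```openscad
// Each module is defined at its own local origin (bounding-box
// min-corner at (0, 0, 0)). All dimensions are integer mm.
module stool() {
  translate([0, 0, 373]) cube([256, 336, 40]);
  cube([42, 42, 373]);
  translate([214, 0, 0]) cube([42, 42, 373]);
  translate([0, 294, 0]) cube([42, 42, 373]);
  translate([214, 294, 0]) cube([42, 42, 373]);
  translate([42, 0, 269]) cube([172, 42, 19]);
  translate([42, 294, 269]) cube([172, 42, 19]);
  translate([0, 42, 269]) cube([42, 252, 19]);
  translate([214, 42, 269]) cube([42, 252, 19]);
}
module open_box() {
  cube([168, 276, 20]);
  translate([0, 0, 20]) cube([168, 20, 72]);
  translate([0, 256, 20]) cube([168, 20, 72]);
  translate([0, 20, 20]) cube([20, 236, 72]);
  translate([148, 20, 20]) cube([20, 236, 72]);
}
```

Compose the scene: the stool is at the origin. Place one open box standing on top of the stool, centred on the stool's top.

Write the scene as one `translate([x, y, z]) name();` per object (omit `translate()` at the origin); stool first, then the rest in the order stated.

stool();
translate([44, 30, 413]) open_box();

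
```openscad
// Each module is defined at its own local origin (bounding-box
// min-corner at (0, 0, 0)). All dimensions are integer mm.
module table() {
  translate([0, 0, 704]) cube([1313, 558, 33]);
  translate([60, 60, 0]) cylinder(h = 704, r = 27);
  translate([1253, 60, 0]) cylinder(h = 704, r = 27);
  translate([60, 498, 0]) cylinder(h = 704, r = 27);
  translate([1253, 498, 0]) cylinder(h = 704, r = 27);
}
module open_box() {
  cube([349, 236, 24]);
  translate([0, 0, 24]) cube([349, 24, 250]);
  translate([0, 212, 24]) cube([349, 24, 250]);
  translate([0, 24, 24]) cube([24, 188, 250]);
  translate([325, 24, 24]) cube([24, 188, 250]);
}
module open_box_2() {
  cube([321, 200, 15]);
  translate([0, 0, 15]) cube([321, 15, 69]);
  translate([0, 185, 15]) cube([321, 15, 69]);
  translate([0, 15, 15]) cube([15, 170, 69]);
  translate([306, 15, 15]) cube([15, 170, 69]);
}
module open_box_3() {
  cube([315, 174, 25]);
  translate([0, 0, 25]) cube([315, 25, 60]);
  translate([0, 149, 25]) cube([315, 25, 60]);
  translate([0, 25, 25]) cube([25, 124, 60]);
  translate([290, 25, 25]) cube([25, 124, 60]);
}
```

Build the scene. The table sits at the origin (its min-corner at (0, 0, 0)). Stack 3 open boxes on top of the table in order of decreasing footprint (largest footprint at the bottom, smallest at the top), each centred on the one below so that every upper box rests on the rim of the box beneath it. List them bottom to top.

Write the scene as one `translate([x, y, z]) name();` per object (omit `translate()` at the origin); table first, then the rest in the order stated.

table();
translate([482, 161, 737]) open_box();
translate([496, 179, 1011]) open_box_2();
translate([499, 192, 1095]) open_box_3();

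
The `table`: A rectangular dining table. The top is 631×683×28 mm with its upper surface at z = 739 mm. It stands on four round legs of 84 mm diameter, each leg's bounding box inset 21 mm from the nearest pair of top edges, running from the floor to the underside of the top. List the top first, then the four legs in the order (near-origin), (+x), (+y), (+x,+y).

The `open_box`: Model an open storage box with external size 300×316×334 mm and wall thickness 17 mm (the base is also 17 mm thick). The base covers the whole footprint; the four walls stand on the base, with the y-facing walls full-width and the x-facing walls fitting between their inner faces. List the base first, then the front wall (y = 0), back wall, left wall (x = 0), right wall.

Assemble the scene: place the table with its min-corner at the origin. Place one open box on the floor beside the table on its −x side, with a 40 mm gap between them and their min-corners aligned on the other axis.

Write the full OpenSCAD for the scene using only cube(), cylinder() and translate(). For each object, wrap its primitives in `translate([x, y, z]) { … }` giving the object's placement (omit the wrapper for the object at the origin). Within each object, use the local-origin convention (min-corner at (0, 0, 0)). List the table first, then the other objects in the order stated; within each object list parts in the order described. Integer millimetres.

translate([0, 0, 711]) cube([631, 683, 28]);
translate([63, 63, 0]) cylinder(h = 711, r = 42);
translate([568, 63, 0]) cylinder(h = 711, r = 42);
translate([63, 620, 0]) cylinder(h = 711, r = 42);
translate([568, 620, 0]) cylinder(h = 711, r = 42);
translate([-340, 0, 0]) {
  cube([300, 316, 17]);
  translate([0, 0, 17]) cube([300, 17, 317]);
  translate([0, 299, 17]) cube([300, 17, 317]);
  translate([0, 17, 17]) cube([17, 282, 317]);
  translate([283, 17, 17]) cube([17, 282, 317]);
}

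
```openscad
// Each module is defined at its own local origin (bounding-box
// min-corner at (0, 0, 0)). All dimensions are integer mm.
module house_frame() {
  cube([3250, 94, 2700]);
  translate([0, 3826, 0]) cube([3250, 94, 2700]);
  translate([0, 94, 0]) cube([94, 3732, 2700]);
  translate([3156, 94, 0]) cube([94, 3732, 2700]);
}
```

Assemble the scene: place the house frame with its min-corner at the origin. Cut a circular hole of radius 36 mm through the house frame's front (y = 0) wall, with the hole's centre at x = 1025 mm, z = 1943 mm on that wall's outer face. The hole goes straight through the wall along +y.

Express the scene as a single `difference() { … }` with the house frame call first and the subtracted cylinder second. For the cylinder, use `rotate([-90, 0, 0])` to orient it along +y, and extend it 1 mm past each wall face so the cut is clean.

difference() {
  house_frame();
  translate([1025, -1, 1943]) rotate([-90, 0, 0]) cylinder(h = 96, r = 36);
}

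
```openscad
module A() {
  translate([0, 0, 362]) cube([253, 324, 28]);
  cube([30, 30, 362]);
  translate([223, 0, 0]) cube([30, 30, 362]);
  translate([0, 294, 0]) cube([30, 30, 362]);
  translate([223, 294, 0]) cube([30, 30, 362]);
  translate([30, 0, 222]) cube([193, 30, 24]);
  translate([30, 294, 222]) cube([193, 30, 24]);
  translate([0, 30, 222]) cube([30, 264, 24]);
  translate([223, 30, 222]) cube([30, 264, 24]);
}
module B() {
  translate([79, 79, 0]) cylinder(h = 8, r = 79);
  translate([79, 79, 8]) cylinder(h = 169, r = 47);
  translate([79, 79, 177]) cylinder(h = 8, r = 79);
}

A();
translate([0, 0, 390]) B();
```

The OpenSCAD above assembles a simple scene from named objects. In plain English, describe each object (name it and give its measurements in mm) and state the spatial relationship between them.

A is a four-legged stool. The seat is a 253×324×28 mm slab whose top surface is at z = 390 mm; four square legs, each 30×30 mm in cross-section, run from the floor (z = 0) to the underside of the seat, each flush with a corner of the seat. Four stretchers, 30 mm wide and 24 mm tall, connect adjacent legs with their undersides at z = 222 mm, each running between the inner faces of the legs it joins and aligned with the legs' outer faces on the other axis.

B is a spool: two coaxial disc flanges of radius 79 mm and thickness 8 mm, joined by a core cylinder of radius 47 mm and height 169 mm. The lower flange rests on z = 0 and the three cylinders share a vertical axis.

The spool is on top of the stool.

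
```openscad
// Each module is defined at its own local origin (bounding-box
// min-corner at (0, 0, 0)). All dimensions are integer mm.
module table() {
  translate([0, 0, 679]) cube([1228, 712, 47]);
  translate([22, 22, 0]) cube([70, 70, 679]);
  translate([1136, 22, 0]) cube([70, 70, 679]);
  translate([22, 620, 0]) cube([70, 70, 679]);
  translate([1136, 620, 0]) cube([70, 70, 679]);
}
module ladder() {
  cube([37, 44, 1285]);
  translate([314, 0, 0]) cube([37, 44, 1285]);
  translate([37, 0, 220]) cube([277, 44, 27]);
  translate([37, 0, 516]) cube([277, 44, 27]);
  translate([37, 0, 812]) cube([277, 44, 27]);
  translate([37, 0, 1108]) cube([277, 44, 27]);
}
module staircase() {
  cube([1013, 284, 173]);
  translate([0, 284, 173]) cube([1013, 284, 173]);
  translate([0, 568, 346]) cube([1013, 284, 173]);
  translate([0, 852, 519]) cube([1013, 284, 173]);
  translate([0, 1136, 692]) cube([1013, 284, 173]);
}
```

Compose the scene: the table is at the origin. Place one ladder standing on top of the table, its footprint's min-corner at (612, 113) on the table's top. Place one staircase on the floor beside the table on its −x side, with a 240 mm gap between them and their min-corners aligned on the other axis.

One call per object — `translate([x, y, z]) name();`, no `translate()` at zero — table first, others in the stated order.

table();
translate([612, 113, 726]) ladder();
translate([-1253, 0, 0]) staircase();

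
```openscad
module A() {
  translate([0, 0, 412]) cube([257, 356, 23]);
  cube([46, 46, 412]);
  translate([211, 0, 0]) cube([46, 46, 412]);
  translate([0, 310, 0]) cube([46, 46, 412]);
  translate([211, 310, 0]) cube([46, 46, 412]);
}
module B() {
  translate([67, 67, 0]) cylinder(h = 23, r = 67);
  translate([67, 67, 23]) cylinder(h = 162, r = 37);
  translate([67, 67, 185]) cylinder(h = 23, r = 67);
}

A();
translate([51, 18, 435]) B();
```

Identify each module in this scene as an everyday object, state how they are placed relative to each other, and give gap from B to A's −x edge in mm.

The spool's min-x is at 51; the stool's min-x is 0; gap = 51 mm.

A is a stool. B is a spool. The spool is on top of the stool. The gap from the spool to the stool's −x edge is 51 mm.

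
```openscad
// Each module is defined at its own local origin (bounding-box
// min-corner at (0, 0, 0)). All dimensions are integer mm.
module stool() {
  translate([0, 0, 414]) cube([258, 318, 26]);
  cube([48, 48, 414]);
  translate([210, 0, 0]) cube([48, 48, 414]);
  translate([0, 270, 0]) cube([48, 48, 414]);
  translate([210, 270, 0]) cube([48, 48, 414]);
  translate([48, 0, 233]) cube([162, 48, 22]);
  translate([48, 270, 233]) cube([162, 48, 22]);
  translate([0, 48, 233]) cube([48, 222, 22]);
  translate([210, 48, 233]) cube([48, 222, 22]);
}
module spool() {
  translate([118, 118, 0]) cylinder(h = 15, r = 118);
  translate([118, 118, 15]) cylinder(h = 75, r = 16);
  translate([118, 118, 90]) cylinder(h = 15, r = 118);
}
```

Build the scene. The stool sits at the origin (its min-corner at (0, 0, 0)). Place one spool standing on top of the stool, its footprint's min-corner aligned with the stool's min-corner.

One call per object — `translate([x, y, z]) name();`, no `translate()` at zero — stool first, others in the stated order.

stool();
translate([0, 0, 440]) spool();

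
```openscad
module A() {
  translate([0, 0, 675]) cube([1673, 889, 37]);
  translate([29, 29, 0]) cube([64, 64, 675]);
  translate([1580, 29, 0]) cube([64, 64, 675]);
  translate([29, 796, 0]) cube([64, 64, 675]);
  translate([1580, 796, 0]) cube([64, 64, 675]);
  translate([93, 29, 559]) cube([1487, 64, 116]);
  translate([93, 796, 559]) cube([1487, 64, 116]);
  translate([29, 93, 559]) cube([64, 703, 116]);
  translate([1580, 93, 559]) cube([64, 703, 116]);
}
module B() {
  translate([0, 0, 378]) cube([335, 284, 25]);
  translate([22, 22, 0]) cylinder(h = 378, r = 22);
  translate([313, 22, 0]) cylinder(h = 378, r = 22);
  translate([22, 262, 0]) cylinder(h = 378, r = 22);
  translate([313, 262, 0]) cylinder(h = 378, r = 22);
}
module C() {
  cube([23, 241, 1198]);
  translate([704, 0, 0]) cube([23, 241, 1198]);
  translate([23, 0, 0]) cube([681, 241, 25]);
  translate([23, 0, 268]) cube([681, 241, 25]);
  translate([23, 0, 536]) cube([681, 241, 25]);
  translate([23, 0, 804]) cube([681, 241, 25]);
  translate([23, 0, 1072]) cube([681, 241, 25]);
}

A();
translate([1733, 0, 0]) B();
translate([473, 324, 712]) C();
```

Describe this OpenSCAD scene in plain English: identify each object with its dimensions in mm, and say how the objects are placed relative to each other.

A is a rectangular dining table. The top is 1673×889×37 mm with its upper surface at z = 712 mm. It stands on four 64×64 mm square legs, each inset 29 mm from the nearest pair of top edges, running from the floor to the underside of the top. Four apron rails, 64 mm thick and 116 mm tall, run between adjacent legs with their top edges flush with the underside of the top and their outer faces flush with the legs' outer faces.

B is a four-legged stool. The seat is a 335×284×25 mm slab whose top surface is at z = 403 mm; four round legs, each 44 mm in diameter, run from the floor (z = 0) to the underside of the seat, each leg's axis is inset half a diameter from the nearest pair of seat edges (so the leg's bounding box is flush with the corner).

C is an open bookshelf. Two side panels, each 23 mm thick, 241 mm deep and 1198 mm tall, stand 727 mm apart (outside-to-outside). Between them sit 5 shelves, each 25 mm thick and 241 mm deep, spanning the full gap between the sides. The bottom shelf rests on the floor (its underside at z = 0) and the clear gap between one shelf's top and the next shelf's underside is 243 mm.

The stool is on the floor beside the table on its +x side. The bookshelf is on top of the table, centred.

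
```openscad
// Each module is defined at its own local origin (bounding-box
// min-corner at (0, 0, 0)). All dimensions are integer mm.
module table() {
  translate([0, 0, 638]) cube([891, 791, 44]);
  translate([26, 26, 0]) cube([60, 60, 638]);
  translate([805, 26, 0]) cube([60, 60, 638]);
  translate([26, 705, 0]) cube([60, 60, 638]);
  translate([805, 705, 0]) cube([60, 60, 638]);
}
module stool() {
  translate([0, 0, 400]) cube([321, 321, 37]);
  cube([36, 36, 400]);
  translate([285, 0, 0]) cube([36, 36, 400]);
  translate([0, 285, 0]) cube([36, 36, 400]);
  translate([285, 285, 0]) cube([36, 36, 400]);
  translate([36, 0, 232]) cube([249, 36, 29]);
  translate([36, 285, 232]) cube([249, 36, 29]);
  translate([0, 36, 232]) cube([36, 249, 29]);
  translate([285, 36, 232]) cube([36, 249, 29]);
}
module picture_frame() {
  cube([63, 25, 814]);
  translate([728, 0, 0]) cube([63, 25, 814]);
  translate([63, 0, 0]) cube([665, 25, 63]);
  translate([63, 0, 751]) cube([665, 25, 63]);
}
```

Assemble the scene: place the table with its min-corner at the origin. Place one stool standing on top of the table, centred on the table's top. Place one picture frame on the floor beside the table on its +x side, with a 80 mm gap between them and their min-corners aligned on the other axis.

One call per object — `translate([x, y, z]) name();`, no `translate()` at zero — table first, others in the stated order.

table();
translate([285, 235, 682]) stool();
translate([971, 0, 0]) picture_frame();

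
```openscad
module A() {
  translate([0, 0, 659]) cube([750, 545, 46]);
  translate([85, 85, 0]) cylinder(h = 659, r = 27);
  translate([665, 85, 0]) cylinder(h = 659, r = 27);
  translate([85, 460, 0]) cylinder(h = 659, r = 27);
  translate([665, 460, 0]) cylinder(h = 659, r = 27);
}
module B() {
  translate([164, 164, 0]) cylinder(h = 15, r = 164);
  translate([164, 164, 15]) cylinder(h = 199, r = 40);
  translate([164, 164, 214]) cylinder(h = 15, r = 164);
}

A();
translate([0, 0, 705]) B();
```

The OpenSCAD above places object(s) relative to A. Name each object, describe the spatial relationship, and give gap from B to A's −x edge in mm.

A is a table. B is a spool. The spool is on top of the table. The gap from the spool to the table's −x edge is 0 mm.

The spool's min-x is at 0; the table's min-x is 0; gap = 0 mm.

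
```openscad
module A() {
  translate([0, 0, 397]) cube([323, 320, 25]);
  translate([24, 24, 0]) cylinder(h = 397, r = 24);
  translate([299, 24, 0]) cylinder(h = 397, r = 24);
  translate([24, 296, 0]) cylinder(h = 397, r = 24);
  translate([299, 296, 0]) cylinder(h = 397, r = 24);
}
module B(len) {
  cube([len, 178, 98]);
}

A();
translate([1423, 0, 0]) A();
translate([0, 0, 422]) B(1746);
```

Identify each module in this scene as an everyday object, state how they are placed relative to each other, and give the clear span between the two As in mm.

A is a stool. B is a beam. A beam spans the tops of two stools. The clear span between the two stools is 1100 mm.

Second stool starts at x = 1423; first ends at x = 323; clear span = 1423 − 323 = 1100 mm.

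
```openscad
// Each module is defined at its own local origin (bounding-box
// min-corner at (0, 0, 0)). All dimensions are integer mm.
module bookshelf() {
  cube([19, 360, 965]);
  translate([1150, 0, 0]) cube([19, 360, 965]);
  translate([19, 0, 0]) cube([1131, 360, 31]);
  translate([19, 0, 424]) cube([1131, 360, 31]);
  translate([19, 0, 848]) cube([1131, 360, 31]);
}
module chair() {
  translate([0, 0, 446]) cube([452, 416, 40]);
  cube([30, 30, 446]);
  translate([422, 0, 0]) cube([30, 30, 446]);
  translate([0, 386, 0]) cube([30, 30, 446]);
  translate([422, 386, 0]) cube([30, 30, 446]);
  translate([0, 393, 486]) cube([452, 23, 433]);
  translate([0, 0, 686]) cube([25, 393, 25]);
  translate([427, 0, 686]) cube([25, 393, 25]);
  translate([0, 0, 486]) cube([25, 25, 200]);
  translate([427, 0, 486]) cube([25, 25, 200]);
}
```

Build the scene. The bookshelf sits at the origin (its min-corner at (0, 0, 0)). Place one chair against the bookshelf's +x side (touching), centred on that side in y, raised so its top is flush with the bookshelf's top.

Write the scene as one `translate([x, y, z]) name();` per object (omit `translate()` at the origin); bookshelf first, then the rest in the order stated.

bookshelf();
translate([1169, -28, 46]) chair();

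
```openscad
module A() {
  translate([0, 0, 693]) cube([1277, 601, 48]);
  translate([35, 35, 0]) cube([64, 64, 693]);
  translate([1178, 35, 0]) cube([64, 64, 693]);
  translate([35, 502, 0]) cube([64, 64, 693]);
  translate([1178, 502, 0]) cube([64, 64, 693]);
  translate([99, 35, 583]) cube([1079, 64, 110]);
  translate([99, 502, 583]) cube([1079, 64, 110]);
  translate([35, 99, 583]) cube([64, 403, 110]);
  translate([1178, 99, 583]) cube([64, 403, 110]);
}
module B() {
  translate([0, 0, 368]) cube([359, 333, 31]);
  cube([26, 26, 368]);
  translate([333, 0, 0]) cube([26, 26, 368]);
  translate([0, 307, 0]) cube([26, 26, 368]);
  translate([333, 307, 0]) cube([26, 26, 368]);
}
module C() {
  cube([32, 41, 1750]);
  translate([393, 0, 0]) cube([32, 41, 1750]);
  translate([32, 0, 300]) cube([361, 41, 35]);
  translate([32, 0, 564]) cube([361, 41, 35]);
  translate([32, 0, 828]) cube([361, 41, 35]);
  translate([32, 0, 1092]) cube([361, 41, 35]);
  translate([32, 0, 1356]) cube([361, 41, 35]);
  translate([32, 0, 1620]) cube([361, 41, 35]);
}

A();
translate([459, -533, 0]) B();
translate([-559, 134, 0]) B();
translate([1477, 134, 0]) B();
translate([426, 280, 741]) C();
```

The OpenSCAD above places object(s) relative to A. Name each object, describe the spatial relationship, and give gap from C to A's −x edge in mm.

The ladder's min-x is at 426; the table's min-x is 0; gap = 426 mm.

A is a table. B is a stool. C is a ladder. Three stools sit around the table at the −y, −x, +x sides. The ladder is on top of the table, centred. The gap from the ladder to the table's −x edge is 426 mm.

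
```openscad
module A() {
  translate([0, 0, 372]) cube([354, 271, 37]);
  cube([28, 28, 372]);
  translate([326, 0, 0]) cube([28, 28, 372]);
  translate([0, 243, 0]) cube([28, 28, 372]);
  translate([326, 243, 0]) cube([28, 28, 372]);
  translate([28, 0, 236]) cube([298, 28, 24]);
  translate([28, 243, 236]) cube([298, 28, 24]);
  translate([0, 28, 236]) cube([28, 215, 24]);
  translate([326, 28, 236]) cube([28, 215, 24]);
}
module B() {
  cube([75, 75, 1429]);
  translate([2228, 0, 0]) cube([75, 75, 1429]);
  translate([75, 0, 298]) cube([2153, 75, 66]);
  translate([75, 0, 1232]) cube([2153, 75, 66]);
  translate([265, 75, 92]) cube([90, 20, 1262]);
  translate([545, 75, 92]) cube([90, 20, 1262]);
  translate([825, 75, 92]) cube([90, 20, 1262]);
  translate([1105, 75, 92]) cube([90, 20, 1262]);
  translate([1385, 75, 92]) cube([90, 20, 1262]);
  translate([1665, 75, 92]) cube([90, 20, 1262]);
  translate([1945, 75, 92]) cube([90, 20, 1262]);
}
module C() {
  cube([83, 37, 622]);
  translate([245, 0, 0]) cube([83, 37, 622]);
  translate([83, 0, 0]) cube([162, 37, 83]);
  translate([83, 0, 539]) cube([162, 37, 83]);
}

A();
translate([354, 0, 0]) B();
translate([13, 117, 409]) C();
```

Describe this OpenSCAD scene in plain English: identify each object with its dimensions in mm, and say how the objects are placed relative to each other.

A is a simple wooden stool: a rectangular seat 354 mm (x) by 271 mm (y), 37 mm thick, top face at z = 409 mm, on four square legs, each 28×28 mm in cross-section. The legs rest on z = 0, each flush with a corner of the seat. Four stretchers, 28 mm wide and 24 mm tall, connect adjacent legs with their undersides at z = 236 mm, each running between the inner faces of the legs it joins and aligned with the legs' outer faces on the other axis.

B is a fence section. Two 75×75 mm posts, 1429 mm tall, stand on the floor with a clear span of 2153 mm between their inner faces. Two horizontal rails of 75×66 mm section span the gap between the posts with their undersides at z = 298 mm and z = 1232 mm, flush with the posts' −y face. 7 pickets, each 90 mm wide, 20 mm thick and 1262 mm tall, are fixed to the +y face of the rails with their bottoms at z = 92 mm, evenly spaced across the span with equal gaps (rounded down to the nearest mm) at the −x end and between each pair — any rounding remainder accumulates at the +x end.

C is a picture frame with a 162×456 mm rectangular opening (x by z) and a uniform 83 mm border on every side. Frame depth is 37 mm along y. It is built from two vertical stiles running the full outside height and two horizontal rails spanning the gap between the stiles.

The fence section is against the stool's +x side, with their −y faces flush. The picture frame is on top of the stool, centred.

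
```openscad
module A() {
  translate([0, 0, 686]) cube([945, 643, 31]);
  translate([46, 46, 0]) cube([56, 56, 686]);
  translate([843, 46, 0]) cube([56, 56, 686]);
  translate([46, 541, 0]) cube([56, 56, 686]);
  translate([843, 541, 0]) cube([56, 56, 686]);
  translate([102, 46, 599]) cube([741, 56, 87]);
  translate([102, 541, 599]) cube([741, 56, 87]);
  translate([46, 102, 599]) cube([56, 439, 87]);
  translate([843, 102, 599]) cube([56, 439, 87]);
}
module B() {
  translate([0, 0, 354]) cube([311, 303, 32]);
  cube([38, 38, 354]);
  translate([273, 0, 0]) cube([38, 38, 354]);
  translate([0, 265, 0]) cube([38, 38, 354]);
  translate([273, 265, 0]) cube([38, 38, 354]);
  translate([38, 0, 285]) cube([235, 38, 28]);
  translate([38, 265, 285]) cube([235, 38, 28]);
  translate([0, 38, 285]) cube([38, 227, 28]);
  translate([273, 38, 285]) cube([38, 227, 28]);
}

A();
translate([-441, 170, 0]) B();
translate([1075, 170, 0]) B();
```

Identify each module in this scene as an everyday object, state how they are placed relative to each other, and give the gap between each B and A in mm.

A is a table. B is a stool. Two stools sit around the table at the −x, +x sides. The gap between each stool and the table is 130 mm.

Each stool's nearest face is 130 mm from the table's bounding box.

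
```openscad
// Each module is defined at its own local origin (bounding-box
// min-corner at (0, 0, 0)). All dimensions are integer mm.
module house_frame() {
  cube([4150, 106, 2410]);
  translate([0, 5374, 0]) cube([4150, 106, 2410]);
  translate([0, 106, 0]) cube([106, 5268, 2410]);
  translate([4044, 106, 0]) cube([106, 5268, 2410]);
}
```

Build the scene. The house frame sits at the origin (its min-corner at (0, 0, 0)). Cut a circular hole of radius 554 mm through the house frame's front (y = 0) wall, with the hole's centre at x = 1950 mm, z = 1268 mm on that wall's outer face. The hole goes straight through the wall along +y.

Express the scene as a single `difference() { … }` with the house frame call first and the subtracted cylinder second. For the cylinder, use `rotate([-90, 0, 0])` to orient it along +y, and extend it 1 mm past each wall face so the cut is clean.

difference() {
  house_frame();
  translate([1950, -1, 1268]) rotate([-90, 0, 0]) cylinder(h = 108, r = 554);
}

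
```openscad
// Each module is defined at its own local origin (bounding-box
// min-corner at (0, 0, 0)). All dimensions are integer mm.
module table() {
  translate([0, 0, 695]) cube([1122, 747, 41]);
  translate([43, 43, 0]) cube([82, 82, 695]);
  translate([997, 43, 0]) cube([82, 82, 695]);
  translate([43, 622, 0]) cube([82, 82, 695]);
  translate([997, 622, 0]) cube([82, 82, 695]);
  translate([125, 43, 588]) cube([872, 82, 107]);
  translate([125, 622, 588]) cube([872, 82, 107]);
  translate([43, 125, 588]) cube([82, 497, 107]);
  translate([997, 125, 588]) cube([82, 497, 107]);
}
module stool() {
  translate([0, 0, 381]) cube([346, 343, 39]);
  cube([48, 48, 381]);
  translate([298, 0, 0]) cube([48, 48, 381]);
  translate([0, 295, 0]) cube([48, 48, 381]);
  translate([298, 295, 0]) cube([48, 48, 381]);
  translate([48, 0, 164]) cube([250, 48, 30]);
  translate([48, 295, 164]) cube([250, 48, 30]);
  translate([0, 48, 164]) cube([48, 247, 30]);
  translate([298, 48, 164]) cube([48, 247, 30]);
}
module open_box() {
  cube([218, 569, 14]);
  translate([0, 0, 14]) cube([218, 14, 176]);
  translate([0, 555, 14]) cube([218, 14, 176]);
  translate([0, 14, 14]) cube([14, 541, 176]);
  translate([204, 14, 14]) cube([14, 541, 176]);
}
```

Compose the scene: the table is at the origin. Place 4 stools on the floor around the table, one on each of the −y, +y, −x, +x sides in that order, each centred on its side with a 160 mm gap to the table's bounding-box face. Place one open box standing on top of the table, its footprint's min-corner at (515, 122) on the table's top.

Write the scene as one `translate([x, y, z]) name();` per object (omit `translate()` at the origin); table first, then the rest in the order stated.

table();
translate([388, -503, 0]) stool();
translate([388, 907, 0]) stool();
translate([-506, 202, 0]) stool();
translate([1282, 202, 0]) stool();
translate([515, 122, 736]) open_box();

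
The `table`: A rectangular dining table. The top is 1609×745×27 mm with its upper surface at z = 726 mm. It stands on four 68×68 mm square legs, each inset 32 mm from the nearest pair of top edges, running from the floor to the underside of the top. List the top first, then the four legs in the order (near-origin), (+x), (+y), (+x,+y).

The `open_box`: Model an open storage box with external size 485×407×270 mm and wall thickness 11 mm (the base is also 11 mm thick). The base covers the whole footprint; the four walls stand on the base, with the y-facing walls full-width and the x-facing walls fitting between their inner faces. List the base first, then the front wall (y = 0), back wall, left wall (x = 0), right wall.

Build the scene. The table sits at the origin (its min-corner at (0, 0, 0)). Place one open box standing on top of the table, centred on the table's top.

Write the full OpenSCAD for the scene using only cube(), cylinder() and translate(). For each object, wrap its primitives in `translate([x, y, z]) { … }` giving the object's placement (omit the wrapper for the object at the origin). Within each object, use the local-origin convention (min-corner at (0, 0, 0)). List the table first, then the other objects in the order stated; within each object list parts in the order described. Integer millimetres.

translate([0, 0, 699]) cube([1609, 745, 27]);
translate([32, 32, 0]) cube([68, 68, 699]);
translate([1509, 32, 0]) cube([68, 68, 699]);
translate([32, 645, 0]) cube([68, 68, 699]);
translate([1509, 645, 0]) cube([68, 68, 699]);
translate([562, 169, 726]) {
  cube([485, 407, 11]);
  translate([0, 0, 11]) cube([485, 11, 259]);
  translate([0, 396, 11]) cube([485, 11, 259]);
  translate([0, 11, 11]) cube([11, 385, 259]);
  translate([474, 11, 11]) cube([11, 385, 259]);
}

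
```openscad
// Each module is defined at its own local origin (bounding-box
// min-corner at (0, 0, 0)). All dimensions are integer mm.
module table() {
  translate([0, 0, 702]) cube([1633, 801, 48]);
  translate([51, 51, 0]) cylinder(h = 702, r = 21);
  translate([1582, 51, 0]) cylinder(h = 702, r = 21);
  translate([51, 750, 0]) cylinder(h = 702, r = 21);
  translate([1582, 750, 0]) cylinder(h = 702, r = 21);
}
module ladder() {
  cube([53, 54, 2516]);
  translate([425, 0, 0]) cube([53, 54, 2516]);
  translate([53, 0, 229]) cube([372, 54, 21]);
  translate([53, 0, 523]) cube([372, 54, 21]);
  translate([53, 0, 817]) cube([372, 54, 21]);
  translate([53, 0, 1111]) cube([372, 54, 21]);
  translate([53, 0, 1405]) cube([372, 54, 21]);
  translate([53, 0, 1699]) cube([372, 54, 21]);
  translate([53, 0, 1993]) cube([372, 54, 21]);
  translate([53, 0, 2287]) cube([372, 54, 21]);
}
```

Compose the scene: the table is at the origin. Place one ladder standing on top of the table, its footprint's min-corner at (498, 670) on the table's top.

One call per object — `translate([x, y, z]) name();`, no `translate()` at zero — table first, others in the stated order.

table();
translate([498, 670, 750]) ladder();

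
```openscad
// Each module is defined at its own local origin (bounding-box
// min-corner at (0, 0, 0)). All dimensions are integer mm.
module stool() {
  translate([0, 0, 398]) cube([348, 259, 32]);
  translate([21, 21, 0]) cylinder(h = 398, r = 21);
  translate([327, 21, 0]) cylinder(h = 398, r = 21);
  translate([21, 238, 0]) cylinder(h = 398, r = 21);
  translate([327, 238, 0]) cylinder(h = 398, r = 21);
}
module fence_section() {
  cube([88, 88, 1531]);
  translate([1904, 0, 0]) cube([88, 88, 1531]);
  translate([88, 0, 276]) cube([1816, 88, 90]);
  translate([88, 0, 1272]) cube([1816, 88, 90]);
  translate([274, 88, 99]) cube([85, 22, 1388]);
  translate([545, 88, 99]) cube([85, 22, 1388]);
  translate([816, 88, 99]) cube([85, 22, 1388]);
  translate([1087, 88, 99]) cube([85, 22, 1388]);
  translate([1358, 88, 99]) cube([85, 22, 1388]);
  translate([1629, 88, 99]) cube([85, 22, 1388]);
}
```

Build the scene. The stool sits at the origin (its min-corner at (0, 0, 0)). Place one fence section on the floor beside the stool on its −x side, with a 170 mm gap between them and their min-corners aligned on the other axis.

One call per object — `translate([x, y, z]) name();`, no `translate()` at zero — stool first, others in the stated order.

stool();
translate([-2162, 0, 0]) fence_section();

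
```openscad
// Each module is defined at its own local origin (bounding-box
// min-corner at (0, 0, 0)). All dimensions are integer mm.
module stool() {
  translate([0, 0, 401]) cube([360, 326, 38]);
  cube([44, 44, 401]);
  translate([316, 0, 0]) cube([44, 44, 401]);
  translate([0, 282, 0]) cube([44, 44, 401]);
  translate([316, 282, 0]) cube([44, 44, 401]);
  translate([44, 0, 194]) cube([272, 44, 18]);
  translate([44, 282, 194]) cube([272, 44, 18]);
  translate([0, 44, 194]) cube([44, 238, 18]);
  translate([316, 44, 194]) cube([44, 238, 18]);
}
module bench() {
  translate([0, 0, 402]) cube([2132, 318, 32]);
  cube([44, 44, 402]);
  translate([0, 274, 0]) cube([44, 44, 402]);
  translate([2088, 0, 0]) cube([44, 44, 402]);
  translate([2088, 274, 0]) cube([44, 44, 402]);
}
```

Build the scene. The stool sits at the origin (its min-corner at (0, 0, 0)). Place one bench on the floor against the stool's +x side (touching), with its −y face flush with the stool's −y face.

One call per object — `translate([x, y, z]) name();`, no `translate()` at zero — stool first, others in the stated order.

stool();
translate([360, 0, 0]) bench();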